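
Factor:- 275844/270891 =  - 2^2*3^( - 2)*79^(  -  1 )*181^1 = - 724/711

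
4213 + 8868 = 13081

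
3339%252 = 63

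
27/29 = 27/29 = 0.93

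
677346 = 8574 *79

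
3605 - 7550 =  - 3945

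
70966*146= 10361036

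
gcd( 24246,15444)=54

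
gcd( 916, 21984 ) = 916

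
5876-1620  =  4256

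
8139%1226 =783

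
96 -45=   51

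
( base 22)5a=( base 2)1111000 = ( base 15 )80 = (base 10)120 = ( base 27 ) 4c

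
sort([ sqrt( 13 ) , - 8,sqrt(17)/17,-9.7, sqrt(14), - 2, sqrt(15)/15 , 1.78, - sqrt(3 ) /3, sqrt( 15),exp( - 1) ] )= [ - 9.7, - 8,-2, - sqrt (3 ) /3,sqrt (17 ) /17, sqrt(15)/15,exp( - 1), 1.78,sqrt( 13 ), sqrt(14), sqrt ( 15 )]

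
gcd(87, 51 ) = 3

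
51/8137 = 51/8137 = 0.01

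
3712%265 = 2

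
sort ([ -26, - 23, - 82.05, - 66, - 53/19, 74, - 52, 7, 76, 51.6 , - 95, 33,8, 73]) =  [ - 95, - 82.05, - 66,-52, - 26, - 23, - 53/19, 7, 8, 33, 51.6,73, 74, 76]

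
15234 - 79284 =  - 64050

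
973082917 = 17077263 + 956005654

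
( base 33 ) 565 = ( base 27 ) 7k5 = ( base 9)7665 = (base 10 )5648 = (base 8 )13020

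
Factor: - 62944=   -  2^5 * 7^1*281^1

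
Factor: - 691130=  -  2^1*5^1*11^1 * 61^1 * 103^1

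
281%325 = 281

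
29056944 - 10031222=19025722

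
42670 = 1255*34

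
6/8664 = 1/1444 = 0.00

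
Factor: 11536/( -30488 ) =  - 14/37 = - 2^1*7^1*37^( - 1 ) 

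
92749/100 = 927+49/100 = 927.49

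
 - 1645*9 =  - 14805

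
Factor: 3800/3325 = 2^3 *7^(-1) = 8/7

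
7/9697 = 7/9697=0.00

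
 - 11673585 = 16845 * (  -  693) 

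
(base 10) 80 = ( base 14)5a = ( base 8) 120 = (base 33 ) 2E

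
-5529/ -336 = 16 + 51/112 = 16.46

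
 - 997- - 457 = -540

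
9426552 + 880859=10307411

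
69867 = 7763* 9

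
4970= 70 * 71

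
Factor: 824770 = 2^1*5^1*67^1*1231^1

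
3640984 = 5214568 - 1573584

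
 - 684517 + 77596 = - 606921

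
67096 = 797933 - 730837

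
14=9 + 5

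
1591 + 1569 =3160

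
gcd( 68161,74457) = 1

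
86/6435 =86/6435=0.01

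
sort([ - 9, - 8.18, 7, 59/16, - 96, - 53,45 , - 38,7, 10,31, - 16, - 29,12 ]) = [ - 96, - 53, - 38, - 29, - 16, - 9, - 8.18,59/16,7, 7,10, 12,31, 45]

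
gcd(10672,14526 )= 2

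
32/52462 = 16/26231 = 0.00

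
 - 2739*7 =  - 19173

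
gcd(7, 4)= 1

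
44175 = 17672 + 26503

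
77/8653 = 77/8653=0.01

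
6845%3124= 597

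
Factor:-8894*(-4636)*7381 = 304337702504 = 2^3 * 11^2 * 19^1*61^2*4447^1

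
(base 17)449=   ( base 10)1233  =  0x4d1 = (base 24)239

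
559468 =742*754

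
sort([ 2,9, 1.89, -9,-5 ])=[- 9, - 5 , 1.89,2, 9] 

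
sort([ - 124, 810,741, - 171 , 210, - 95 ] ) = [  -  171, -124, - 95, 210,741 , 810 ]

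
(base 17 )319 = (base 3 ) 1020002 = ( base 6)4045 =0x37D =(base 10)893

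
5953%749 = 710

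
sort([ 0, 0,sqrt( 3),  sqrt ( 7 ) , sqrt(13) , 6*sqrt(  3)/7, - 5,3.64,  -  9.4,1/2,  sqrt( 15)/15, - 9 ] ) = [-9.4, - 9, - 5 , 0 , 0 , sqrt(15)/15, 1/2,6*sqrt(3)/7,sqrt(3) , sqrt(7 ) , sqrt ( 13), 3.64] 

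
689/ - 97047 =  - 1+96358/97047=- 0.01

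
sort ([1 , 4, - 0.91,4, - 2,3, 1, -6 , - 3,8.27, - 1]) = [ -6, - 3 , - 2,-1, - 0.91,1, 1,3,4 , 4 , 8.27] 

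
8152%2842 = 2468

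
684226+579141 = 1263367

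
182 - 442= - 260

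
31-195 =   -  164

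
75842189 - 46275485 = 29566704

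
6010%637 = 277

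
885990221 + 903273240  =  1789263461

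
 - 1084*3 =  - 3252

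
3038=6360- 3322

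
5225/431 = 12 + 53/431 = 12.12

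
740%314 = 112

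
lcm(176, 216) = 4752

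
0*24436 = 0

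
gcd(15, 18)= 3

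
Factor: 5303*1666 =2^1*7^2*17^1*5303^1 = 8834798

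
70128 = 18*3896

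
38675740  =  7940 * 4871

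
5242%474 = 28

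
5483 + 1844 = 7327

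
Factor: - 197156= -2^2*23^1*2143^1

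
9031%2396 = 1843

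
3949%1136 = 541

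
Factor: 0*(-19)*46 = 0^1 = 0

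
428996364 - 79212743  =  349783621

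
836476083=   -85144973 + 921621056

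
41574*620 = 25775880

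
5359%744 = 151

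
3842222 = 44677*86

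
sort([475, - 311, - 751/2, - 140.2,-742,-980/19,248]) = [-742, - 751/2,  -  311 ,-140.2, - 980/19,248 , 475]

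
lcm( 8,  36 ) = 72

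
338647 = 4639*73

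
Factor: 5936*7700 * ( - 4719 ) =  - 215692276800 = - 2^6*3^1*5^2*7^2 * 11^3*13^1*53^1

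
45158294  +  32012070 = 77170364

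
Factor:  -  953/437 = -19^( - 1 )* 23^ ( - 1 ) * 953^1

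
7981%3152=1677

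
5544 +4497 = 10041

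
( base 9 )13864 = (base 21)1094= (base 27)cq4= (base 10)9454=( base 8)22356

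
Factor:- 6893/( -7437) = 3^(-1)*37^( - 1) *61^1*67^( - 1 )*113^1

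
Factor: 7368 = 2^3*3^1*307^1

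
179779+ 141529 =321308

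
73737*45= 3318165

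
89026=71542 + 17484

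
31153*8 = 249224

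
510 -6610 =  - 6100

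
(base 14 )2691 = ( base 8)15207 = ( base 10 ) 6791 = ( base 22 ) e0f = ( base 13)3125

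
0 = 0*61459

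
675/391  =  1+284/391 = 1.73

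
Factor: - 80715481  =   - 7^1*11^1*59^1*109^1 * 163^1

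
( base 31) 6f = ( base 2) 11001001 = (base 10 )201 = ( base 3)21110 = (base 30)6l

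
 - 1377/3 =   -  459= - 459.00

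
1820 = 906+914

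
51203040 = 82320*622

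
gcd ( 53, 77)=1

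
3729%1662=405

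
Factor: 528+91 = 619 = 619^1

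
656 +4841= 5497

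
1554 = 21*74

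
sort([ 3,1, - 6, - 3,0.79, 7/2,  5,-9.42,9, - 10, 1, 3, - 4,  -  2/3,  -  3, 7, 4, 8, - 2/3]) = [ - 10 ,-9.42,  -  6, - 4, - 3,-3, -2/3, - 2/3, 0.79,1, 1, 3, 3, 7/2, 4, 5, 7, 8, 9]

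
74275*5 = 371375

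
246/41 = 6 = 6.00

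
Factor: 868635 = 3^2 * 5^1 * 97^1 * 199^1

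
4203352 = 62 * 67796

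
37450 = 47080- 9630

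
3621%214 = 197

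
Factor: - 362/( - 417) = 2^1*3^( - 1) *139^( -1)*181^1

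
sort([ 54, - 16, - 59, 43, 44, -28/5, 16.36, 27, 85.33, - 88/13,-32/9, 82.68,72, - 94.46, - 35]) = [ - 94.46, - 59,  -  35, - 16,-88/13, - 28/5,  -  32/9, 16.36,27, 43, 44, 54, 72,82.68, 85.33]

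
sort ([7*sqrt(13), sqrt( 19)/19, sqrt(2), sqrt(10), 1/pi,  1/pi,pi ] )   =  [sqrt ( 19 )/19, 1/pi, 1/pi,sqrt( 2),  pi, sqrt( 10),7*sqrt( 13)]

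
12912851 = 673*19187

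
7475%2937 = 1601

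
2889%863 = 300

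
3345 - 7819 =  - 4474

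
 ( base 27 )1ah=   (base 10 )1016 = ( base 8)1770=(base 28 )188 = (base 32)VO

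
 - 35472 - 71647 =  -107119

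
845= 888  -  43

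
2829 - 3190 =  - 361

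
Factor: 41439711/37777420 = 2^( - 2)*3^1*5^ ( - 1 )*107^(- 1)*127^ ( - 1 )*139^( - 1)*13813237^1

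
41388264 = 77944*531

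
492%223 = 46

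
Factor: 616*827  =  2^3*7^1 * 11^1*827^1 = 509432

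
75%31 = 13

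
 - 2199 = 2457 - 4656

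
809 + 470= 1279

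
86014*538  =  46275532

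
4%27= 4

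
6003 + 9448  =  15451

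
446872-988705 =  - 541833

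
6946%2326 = 2294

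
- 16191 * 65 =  - 1052415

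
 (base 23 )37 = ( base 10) 76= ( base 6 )204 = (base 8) 114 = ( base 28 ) 2k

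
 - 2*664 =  - 1328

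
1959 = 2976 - 1017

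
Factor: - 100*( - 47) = 2^2*5^2*47^1 = 4700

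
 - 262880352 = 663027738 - 925908090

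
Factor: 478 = 2^1 * 239^1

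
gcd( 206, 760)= 2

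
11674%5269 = 1136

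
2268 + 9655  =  11923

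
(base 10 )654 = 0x28e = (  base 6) 3010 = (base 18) 206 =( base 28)NA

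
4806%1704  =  1398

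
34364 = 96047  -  61683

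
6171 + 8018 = 14189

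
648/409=648/409 = 1.58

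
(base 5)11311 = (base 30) RL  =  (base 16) 33F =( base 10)831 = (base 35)NQ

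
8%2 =0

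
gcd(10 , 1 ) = 1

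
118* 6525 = 769950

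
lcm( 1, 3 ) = 3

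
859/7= 122 + 5/7 = 122.71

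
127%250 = 127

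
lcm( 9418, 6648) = 113016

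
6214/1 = 6214  =  6214.00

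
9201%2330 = 2211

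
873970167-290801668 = 583168499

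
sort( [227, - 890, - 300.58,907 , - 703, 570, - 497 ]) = [ - 890, - 703, -497,-300.58,227, 570, 907 ] 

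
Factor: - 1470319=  - 1470319^1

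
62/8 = 31/4  =  7.75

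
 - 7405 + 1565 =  - 5840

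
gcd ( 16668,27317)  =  463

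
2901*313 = 908013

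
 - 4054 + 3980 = -74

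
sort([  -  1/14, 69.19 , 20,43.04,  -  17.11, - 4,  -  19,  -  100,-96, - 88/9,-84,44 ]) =[ - 100,  -  96, - 84, - 19, - 17.11,  -  88/9,  -  4, - 1/14, 20,43.04, 44, 69.19]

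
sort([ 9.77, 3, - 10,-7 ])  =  [- 10, - 7,3,9.77]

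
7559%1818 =287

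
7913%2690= 2533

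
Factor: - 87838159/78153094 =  - 2^( - 1 )*19^2*31^1 * 47^1*97^ ( - 1 )*167^1*402851^ ( - 1)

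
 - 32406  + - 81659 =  - 114065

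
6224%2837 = 550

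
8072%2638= 158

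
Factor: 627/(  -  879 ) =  - 11^1*19^1 * 293^( - 1)  =  -209/293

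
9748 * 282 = 2748936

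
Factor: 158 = 2^1*79^1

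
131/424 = 131/424 = 0.31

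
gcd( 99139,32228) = 1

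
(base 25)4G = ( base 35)3b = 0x74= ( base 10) 116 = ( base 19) 62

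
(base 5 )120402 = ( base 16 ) 117d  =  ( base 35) 3MW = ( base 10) 4477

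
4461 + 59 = 4520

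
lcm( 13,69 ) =897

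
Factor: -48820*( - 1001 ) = 48868820 = 2^2*5^1*7^1*11^1 *13^1*2441^1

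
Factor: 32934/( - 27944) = - 2^(-2 )*3^1 * 7^ ( - 1)*11^1 = - 33/28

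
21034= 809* 26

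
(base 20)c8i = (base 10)4978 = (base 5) 124403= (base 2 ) 1001101110010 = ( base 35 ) 428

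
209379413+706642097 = 916021510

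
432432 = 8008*54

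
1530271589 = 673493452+856778137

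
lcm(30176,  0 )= 0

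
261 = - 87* (-3)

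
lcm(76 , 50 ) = 1900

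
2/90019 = 2/90019 =0.00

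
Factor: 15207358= 2^1 * 7603679^1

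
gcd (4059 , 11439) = 369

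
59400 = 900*66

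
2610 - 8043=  - 5433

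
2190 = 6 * 365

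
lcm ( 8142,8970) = 529230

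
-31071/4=-31071/4 = - 7767.75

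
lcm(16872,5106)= 388056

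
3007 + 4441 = 7448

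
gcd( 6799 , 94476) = 1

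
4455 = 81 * 55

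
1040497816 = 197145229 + 843352587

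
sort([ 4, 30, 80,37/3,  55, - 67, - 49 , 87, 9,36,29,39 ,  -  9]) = [ -67,-49, - 9,4, 9, 37/3,29 , 30,36,39,55,80 , 87 ] 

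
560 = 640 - 80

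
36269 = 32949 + 3320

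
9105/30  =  303 + 1/2= 303.50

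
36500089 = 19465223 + 17034866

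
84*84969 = 7137396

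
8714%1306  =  878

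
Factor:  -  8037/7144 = - 9/8 = - 2^( - 3)*3^2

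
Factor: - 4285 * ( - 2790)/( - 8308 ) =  - 2^( - 1)*3^2*5^2 * 67^( - 1 )*857^1 = - 192825/134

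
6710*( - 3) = -20130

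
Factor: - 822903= - 3^1*274301^1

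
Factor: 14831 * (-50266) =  - 745495046 = - 2^1*41^1*613^1*14831^1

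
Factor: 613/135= 3^( - 3)*5^( - 1 )* 613^1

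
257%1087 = 257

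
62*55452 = 3438024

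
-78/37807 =  -  78/37807 =-  0.00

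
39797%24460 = 15337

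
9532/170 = 4766/85 = 56.07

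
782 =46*17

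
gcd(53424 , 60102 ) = 6678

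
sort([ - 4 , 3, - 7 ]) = [ - 7  , - 4,3 ]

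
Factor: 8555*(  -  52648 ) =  - 450403640 =- 2^3*5^1*29^1*59^1 *6581^1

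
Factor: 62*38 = 2^2 * 19^1*31^1 = 2356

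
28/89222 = 2/6373 = 0.00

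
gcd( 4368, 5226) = 78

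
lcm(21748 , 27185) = 108740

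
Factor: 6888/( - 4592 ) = -2^( - 1 ) * 3^1 = - 3/2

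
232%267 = 232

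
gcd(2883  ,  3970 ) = 1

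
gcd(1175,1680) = 5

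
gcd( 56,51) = 1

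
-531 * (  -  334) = 177354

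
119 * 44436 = 5287884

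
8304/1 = 8304  =  8304.00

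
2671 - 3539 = -868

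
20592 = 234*88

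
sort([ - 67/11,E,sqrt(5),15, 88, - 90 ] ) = [-90, - 67/11 , sqrt( 5),E,15, 88 ] 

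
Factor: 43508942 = 2^1*71^1*347^1*883^1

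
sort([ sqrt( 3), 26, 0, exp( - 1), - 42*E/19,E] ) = [ - 42*E/19, 0,  exp( - 1) , sqrt( 3 ),E,26 ]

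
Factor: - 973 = - 7^1*139^1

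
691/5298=691/5298= 0.13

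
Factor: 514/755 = 2^1*5^( - 1)*151^( - 1 ) * 257^1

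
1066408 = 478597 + 587811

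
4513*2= 9026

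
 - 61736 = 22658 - 84394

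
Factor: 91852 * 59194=5437087288=2^3*17^1 *1741^1*22963^1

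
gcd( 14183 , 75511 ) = 1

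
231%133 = 98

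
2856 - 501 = 2355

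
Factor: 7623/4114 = 63/34 = 2^(-1 )* 3^2*7^1 * 17^(- 1) 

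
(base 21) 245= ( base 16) 3CB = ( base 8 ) 1713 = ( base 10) 971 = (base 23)1J5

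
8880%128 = 48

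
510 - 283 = 227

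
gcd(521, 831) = 1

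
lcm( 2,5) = 10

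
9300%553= 452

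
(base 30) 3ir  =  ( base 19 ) 90I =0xcc3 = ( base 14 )1295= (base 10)3267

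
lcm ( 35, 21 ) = 105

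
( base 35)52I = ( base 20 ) FAD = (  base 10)6213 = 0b1100001000101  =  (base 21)e1i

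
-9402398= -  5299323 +-4103075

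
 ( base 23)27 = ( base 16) 35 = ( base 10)53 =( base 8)65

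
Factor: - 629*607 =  - 17^1*37^1*607^1 = - 381803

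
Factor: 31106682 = 2^1*3^2 *1728149^1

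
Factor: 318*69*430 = 9435060 = 2^2 *3^2  *  5^1 * 23^1*43^1*53^1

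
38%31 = 7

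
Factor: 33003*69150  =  2282157450 = 2^1 * 3^3 * 5^2*19^1* 193^1  *  461^1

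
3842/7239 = 3842/7239=0.53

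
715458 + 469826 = 1185284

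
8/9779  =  8/9779 = 0.00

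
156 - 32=124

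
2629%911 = 807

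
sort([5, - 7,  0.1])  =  [-7,  0.1, 5] 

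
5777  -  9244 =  - 3467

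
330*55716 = 18386280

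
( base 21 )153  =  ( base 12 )399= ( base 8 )1045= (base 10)549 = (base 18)1c9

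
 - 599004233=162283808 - 761288041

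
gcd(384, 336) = 48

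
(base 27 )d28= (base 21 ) 10d5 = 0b10010101000011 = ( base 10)9539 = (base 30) aht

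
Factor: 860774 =2^1*43^1*10009^1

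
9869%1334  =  531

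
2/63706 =1/31853= 0.00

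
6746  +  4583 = 11329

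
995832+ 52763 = 1048595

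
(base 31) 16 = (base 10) 37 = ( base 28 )19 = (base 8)45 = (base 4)211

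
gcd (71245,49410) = 5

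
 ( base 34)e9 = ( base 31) fk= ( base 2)111100101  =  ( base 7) 1262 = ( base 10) 485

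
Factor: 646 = 2^1*17^1*19^1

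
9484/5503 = 9484/5503 = 1.72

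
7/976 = 7/976 = 0.01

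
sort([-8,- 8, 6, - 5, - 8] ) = [-8, - 8, - 8,-5, 6 ] 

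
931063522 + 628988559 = 1560052081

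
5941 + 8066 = 14007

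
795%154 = 25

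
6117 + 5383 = 11500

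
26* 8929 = 232154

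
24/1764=2/147  =  0.01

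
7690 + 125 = 7815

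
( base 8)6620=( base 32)3cg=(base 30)3PM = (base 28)4c0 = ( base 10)3472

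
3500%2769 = 731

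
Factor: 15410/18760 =23/28=2^( - 2)*7^( - 1 )*23^1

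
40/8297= 40/8297 = 0.00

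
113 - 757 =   -  644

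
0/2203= 0 = 0.00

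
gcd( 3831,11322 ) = 3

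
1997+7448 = 9445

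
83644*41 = 3429404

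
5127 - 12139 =  -  7012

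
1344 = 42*32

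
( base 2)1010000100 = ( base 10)644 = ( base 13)3A7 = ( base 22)176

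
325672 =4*81418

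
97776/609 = 160+16/29 = 160.55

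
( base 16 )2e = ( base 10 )46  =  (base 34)1c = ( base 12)3a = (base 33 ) 1D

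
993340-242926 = 750414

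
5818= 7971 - 2153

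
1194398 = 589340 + 605058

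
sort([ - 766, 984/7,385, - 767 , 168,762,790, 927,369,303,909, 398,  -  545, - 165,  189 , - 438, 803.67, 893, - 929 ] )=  [-929, - 767,-766, - 545, -438, - 165,984/7, 168,189, 303,369, 385,398,  762 , 790,803.67, 893 , 909, 927]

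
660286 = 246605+413681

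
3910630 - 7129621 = - 3218991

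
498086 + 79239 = 577325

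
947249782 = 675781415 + 271468367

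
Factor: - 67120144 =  - 2^4*7^1 * 13^1*46099^1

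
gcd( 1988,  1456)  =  28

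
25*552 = 13800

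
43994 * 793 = 34887242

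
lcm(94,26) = 1222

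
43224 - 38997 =4227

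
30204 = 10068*3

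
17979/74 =242 + 71/74 =242.96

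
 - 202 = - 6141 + 5939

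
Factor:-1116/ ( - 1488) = 3/4 = 2^(  -  2 )* 3^1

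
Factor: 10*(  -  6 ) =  - 60 = - 2^2*3^1 * 5^1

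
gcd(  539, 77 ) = 77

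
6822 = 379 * 18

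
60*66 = 3960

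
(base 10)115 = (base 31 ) 3M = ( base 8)163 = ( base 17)6d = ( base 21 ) 5a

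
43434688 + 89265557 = 132700245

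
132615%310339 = 132615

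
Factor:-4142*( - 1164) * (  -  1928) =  - 9295443264=- 2^6 * 3^1*19^1*97^1*109^1*241^1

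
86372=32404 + 53968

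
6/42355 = 6/42355 = 0.00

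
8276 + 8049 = 16325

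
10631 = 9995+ 636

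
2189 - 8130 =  - 5941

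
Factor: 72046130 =2^1*5^1 * 13^1 * 383^1*1447^1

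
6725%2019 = 668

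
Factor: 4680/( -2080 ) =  - 9/4=- 2^( - 2 )*3^2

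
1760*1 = 1760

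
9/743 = 9/743 = 0.01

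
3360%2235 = 1125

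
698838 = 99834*7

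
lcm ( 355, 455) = 32305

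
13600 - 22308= - 8708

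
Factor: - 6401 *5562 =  - 35602362 = -2^1*3^3*37^1*103^1* 173^1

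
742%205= 127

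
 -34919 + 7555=-27364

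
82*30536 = 2503952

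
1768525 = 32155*55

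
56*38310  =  2145360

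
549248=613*896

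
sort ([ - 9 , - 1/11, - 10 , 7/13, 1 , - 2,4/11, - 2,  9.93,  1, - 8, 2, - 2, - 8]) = [ - 10,-9, - 8, - 8, - 2, - 2,  -  2,-1/11,4/11, 7/13,  1, 1,2, 9.93 ] 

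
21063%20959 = 104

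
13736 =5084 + 8652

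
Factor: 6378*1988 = 12679464 = 2^3*3^1*7^1*71^1*1063^1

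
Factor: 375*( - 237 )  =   -88875=- 3^2*5^3* 79^1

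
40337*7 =282359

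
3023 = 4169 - 1146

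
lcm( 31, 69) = 2139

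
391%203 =188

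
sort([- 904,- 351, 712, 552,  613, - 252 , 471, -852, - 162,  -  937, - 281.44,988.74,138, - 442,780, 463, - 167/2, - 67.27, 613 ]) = [ - 937,- 904, - 852 ,  -  442, -351, - 281.44, - 252,  -  162, - 167/2, - 67.27, 138, 463,471,  552,613,613, 712 , 780,988.74]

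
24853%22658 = 2195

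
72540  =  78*930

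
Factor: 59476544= 2^6 * 389^1* 2389^1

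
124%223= 124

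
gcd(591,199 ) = 1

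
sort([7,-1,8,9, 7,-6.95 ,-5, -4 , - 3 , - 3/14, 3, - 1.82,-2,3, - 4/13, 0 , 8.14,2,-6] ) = [- 6.95 , - 6,- 5,- 4, - 3, - 2, - 1.82, - 1 , - 4/13, - 3/14, 0, 2,3, 3, 7 , 7,8,8.14,9]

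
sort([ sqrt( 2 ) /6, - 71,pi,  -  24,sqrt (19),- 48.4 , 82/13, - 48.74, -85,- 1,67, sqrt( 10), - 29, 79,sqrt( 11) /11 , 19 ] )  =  [ - 85, - 71,- 48.74, - 48.4,  -  29 , - 24,-1,sqrt(2 ) /6, sqrt(11)/11,pi, sqrt(10 ),sqrt(19 ),82/13, 19,67,  79 ] 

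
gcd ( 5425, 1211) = 7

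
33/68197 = 33/68197 = 0.00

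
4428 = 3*1476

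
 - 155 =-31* 5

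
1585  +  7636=9221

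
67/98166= 67/98166=0.00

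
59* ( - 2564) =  - 151276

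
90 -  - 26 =116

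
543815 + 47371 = 591186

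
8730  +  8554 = 17284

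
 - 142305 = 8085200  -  8227505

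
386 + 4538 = 4924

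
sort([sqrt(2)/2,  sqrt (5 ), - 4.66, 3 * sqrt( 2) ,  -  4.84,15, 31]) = [ - 4.84 , - 4.66 , sqrt(2) /2,  sqrt( 5),3 * sqrt( 2),15,31] 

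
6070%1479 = 154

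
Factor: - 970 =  - 2^1*5^1*97^1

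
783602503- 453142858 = 330459645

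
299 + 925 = 1224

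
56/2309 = 56/2309 = 0.02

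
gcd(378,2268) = 378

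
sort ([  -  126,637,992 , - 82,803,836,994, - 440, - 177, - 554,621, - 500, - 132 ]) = [  -  554, - 500, - 440,-177, - 132,-126, - 82 , 621, 637 , 803,836,992,994] 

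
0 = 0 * 650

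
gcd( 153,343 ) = 1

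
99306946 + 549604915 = 648911861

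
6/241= 6/241 = 0.02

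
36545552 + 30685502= 67231054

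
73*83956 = 6128788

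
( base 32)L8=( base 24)148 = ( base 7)1661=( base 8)1250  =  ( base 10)680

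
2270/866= 1135/433 = 2.62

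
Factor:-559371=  - 3^1*137^1*1361^1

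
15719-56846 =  - 41127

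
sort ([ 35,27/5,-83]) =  [-83,  27/5,35]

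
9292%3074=70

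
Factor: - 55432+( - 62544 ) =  - 2^3*14747^1=- 117976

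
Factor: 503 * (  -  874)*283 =  -  124413026=- 2^1*19^1*23^1*283^1 * 503^1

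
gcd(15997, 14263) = 17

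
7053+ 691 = 7744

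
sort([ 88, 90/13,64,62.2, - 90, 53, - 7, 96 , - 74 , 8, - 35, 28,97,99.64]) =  [ - 90,-74, - 35, - 7, 90/13,8,28, 53,  62.2,64 , 88,96,97,99.64 ]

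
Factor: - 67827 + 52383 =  - 15444 =- 2^2*3^3 * 11^1*13^1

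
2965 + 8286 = 11251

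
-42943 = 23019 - 65962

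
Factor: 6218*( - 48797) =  - 303419746= - 2^1*7^1*3109^1 * 6971^1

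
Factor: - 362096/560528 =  - 427/661 = - 7^1*61^1 * 661^ ( - 1) 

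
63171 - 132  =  63039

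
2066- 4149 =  - 2083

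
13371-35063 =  - 21692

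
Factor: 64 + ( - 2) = 62 = 2^1*31^1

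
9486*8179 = 77585994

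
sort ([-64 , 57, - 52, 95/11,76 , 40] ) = [  -  64, - 52, 95/11, 40, 57, 76]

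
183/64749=61/21583 = 0.00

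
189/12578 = 189/12578  =  0.02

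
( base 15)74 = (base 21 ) 54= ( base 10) 109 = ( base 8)155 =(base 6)301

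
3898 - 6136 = - 2238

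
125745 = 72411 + 53334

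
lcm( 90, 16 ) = 720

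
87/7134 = 1/82 = 0.01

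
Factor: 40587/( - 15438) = - 2^ (- 1)*31^( - 1)*163^1 = - 163/62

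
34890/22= 1585 + 10/11 =1585.91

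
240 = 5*48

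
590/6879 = 590/6879   =  0.09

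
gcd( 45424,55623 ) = 1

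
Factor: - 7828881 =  - 3^1 * 43^1*60689^1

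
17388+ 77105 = 94493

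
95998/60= 1599 + 29/30  =  1599.97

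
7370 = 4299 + 3071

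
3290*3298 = 10850420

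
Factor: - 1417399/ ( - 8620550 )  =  2^( - 1)*5^(- 2 )*172411^( - 1)*1417399^1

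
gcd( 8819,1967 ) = 1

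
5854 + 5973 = 11827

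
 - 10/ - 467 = 10/467 = 0.02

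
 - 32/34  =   - 16/17 =-0.94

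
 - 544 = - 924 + 380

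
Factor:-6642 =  - 2^1*3^4*41^1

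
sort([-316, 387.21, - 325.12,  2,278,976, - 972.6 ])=[ - 972.6,-325.12 , - 316,2,278, 387.21,976] 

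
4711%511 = 112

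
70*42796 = 2995720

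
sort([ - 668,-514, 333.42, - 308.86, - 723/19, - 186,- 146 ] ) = [ - 668, - 514, - 308.86, - 186, - 146, - 723/19, 333.42] 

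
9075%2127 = 567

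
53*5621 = 297913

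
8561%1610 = 511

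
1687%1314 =373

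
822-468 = 354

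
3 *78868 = 236604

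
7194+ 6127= 13321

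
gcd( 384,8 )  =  8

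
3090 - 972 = 2118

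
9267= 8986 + 281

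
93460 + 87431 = 180891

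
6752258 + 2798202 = 9550460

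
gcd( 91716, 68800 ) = 4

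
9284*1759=16330556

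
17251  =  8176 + 9075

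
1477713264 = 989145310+488567954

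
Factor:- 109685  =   - 5^1*21937^1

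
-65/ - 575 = 13/115 = 0.11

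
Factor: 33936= 2^4 *3^1*7^1*101^1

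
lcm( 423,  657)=30879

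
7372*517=3811324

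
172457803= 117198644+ 55259159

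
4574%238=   52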